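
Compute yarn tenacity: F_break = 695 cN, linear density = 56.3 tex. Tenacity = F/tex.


Formula: Tenacity = Breaking force / Linear density
Tenacity = 695 cN / 56.3 tex
Tenacity = 12.34 cN/tex

12.34 cN/tex


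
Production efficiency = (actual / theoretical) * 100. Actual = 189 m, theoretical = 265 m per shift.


Formula: Efficiency% = (Actual output / Theoretical output) * 100
Efficiency% = (189 / 265) * 100
Efficiency% = 0.713208 * 100 = 71.3208% ≈ 71.3%

71.3%


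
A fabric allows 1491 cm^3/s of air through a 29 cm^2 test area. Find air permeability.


Formula: Air Permeability = Airflow / Test Area
AP = 1491 cm^3/s / 29 cm^2
AP = 51.4 cm^3/s/cm^2

51.4 cm^3/s/cm^2


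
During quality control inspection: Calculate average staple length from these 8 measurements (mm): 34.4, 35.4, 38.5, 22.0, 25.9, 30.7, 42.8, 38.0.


Formula: Mean = sum of lengths / count
Sum = 34.4 + 35.4 + 38.5 + 22.0 + 25.9 + 30.7 + 42.8 + 38.0
Sum = 267.7 mm
Mean = 267.7 / 8 = 33.46 mm

33.46 mm


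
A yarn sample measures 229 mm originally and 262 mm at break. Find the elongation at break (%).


Formula: Elongation (%) = ((L_break - L0) / L0) * 100
Step 1: Extension = 262 - 229 = 33 mm
Step 2: Elongation = (33 / 229) * 100
Step 3: Elongation = 0.144105 * 100 = 14.4105% ≈ 14.4%

14.4%


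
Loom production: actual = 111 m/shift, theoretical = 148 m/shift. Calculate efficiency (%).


Formula: Efficiency% = (Actual output / Theoretical output) * 100
Efficiency% = (111 / 148) * 100
Efficiency% = 0.75 * 100 = 75.0%

75.0%


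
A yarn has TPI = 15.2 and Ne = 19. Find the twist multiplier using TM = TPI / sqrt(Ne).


Formula: TM = TPI / sqrt(Ne)
Step 1: sqrt(Ne) = sqrt(19) = 4.3589
Step 2: TM = 15.2 / 4.3589 = 3.49

3.49 TM


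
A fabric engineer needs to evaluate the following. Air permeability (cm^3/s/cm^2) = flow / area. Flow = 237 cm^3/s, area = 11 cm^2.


Formula: Air Permeability = Airflow / Test Area
AP = 237 cm^3/s / 11 cm^2
AP = 21.5 cm^3/s/cm^2

21.5 cm^3/s/cm^2


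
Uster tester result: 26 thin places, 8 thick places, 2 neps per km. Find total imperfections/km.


Formula: Total = thin places + thick places + neps
Total = 26 + 8 + 2
Total = 36 imperfections/km

36 imperfections/km


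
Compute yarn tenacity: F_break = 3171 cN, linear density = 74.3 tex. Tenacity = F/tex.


Formula: Tenacity = Breaking force / Linear density
Tenacity = 3171 cN / 74.3 tex
Tenacity = 42.68 cN/tex

42.68 cN/tex


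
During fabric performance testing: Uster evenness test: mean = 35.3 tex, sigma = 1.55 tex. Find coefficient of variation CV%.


Formula: CV% = (standard deviation / mean) * 100
Step 1: Ratio = 1.55 / 35.3 = 0.043909
Step 2: CV% = 0.043909 * 100 = 4.3909% ≈ 4.4%

4.4%


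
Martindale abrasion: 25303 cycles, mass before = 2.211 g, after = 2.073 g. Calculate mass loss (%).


Formula: Mass loss% = ((m_before - m_after) / m_before) * 100
Step 1: Mass loss = 2.211 - 2.073 = 0.138 g
Step 2: Ratio = 0.138 / 2.211 = 0.0624152
Step 3: Mass loss% = 0.0624152 * 100 = 6.24152% ≈ 6.24%

6.24%


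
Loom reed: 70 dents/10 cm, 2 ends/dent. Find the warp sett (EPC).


Formula: EPC = (dents per 10 cm * ends per dent) / 10
Step 1: Total ends per 10 cm = 70 * 2 = 140
Step 2: EPC = 140 / 10 = 14.0 ends/cm

14.0 ends/cm


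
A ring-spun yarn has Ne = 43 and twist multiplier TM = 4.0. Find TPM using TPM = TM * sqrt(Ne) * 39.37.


Formula: TPM = TM * sqrt(Ne) * 39.37
Step 1: sqrt(Ne) = sqrt(43) = 6.5574
Step 2: TM * sqrt(Ne) = 4.0 * 6.5574 = 26.2296
Step 3: TPM = 26.2296 * 39.37 = 1033 twists/m

1033 twists/m


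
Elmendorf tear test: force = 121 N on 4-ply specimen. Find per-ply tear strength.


Formula: Per-ply strength = Total force / Number of plies
Per-ply = 121 N / 4
Per-ply = 30.25 N

30.25 N


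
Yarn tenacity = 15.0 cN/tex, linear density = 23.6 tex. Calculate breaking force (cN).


Formula: Breaking force = Tenacity * Linear density
F = 15.0 cN/tex * 23.6 tex
F = 354.00 cN

354.00 cN


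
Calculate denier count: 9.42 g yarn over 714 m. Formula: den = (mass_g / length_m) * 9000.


Formula: den = (mass_g / length_m) * 9000
Substituting: den = (9.42 / 714) * 9000
Intermediate: 9.42 / 714 = 0.01319328 g/m
den = 0.01319328 * 9000 = 118.7 denier

118.7 denier


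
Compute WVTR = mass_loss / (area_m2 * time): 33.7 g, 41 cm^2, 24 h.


Formula: WVTR = mass_loss / (area * time)
Step 1: Convert area: 41 cm^2 = 0.0041 m^2
Step 2: WVTR = 33.7 g / (0.0041 m^2 * 24 h)
Step 3: WVTR = 33.7 / 0.0984 = 342.5 g/m^2/h

342.5 g/m^2/h


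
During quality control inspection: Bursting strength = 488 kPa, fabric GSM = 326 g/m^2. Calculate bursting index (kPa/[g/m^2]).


Formula: Bursting Index = Bursting Strength / Fabric GSM
BI = 488 kPa / 326 g/m^2
BI = 1.497 kPa/(g/m^2)

1.497 kPa/(g/m^2)


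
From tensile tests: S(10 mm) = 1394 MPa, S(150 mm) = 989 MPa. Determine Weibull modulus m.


Formula: m = ln(L1/L2) / ln(S2/S1)
Step 1: ln(L1/L2) = ln(10/150) = -2.70805
Step 2: S2/S1 = 989/1394 = 0.70947
Step 3: ln(S2/S1) = ln(0.70947) = -0.34324
Step 4: m = -2.70805 / -0.34324 = 7.89

7.89 (Weibull m)


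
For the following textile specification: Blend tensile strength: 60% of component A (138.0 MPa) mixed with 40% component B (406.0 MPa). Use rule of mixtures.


Formula: Blend property = (fraction_A * property_A) + (fraction_B * property_B)
Step 1: Contribution A = 60/100 * 138.0 MPa = 82.8 MPa
Step 2: Contribution B = 40/100 * 406.0 MPa = 162.4 MPa
Step 3: Blend tensile strength = 82.8 + 162.4 = 245.2 MPa

245.2 MPa


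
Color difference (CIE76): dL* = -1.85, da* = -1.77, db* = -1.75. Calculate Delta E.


Formula: Delta E = sqrt(dL*^2 + da*^2 + db*^2)
Step 1: dL*^2 = (-1.85)^2 = 3.4225
Step 2: da*^2 = (-1.77)^2 = 3.1329
Step 3: db*^2 = (-1.75)^2 = 3.0625
Step 4: Sum = 3.4225 + 3.1329 + 3.0625 = 9.6179
Step 5: Delta E = sqrt(9.6179) = 3.1

3.1 Delta E


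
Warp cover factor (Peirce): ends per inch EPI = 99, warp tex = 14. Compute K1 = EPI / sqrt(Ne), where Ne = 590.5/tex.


Formula: K1 = EPI / sqrt(Ne), with Ne = 590.5 / tex_warp
Step 1: Ne = 590.5 / 14 = 42.179
Step 2: sqrt(Ne) = sqrt(42.179) = 6.4945
Step 3: K1 = 99 / 6.4945 = 15.2

15.2


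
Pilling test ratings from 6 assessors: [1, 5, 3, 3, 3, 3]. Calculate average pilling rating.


Formula: Mean = sum / count
Sum = 1 + 5 + 3 + 3 + 3 + 3 = 18
Mean = 18 / 6 = 3.0

3.0


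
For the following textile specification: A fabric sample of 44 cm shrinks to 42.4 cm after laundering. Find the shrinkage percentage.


Formula: Shrinkage% = ((L_before - L_after) / L_before) * 100
Step 1: Shrinkage = 44 - 42.4 = 1.6 cm
Step 2: Shrinkage% = (1.6 / 44) * 100
Step 3: Shrinkage% = 0.036364 * 100 = 3.6364% ≈ 3.6%

3.6%


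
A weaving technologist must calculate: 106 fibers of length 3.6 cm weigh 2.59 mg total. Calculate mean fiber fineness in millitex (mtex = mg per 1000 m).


Formula: fineness (mtex) = mass (mg) / total length (km) = (mass_mg / total_length_m) * 1000
Step 1: Convert fiber length: 3.6 cm = 0.036 m
Step 2: Total fiber length = 106 * 0.036 = 3.816 m
Step 3: Linear density = 2.59 mg / 3.816 m = 0.6787 mg/m
Step 4: fineness = 0.6787 * 1000 = 678.7 mtex

678.7 mtex


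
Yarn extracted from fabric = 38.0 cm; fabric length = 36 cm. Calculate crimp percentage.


Formula: Crimp% = ((L_yarn - L_fabric) / L_fabric) * 100
Step 1: Extension = 38.0 - 36 = 2.0 cm
Step 2: Crimp% = (2.0 / 36) * 100
Step 3: Crimp% = 0.055556 * 100 = 5.5556% ≈ 5.6%

5.6%


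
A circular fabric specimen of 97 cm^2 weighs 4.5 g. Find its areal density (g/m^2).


Formula: GSM = mass_g / area_m2
Step 1: Convert area: 97 cm^2 = 97 / 10000 = 0.0097 m^2
Step 2: GSM = 4.5 g / 0.0097 m^2 = 463.9 g/m^2

463.9 g/m^2


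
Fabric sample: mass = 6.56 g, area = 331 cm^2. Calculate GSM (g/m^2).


Formula: GSM = mass_g / area_m2
Step 1: Convert area: 331 cm^2 = 331 / 10000 = 0.0331 m^2
Step 2: GSM = 6.56 g / 0.0331 m^2 = 198.2 g/m^2

198.2 g/m^2


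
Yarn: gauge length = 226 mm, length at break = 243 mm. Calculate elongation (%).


Formula: Elongation (%) = ((L_break - L0) / L0) * 100
Step 1: Extension = 243 - 226 = 17 mm
Step 2: Elongation = (17 / 226) * 100
Step 3: Elongation = 0.075221 * 100 = 7.5221% ≈ 7.5%

7.5%


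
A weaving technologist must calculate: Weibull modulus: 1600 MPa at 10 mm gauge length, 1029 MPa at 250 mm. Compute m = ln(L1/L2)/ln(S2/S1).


Formula: m = ln(L1/L2) / ln(S2/S1)
Step 1: ln(L1/L2) = ln(10/250) = -3.21888
Step 2: S2/S1 = 1029/1600 = 0.64313
Step 3: ln(S2/S1) = ln(0.64313) = -0.44141
Step 4: m = -3.21888 / -0.44141 = 7.29

7.29 (Weibull m)


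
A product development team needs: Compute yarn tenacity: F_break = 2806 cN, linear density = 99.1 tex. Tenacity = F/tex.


Formula: Tenacity = Breaking force / Linear density
Tenacity = 2806 cN / 99.1 tex
Tenacity = 28.31 cN/tex

28.31 cN/tex


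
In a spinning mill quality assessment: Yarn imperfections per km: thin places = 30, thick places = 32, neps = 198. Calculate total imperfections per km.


Formula: Total = thin places + thick places + neps
Total = 30 + 32 + 198
Total = 260 imperfections/km

260 imperfections/km


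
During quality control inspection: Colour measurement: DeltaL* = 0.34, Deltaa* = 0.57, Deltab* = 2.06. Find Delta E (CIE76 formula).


Formula: Delta E = sqrt(dL*^2 + da*^2 + db*^2)
Step 1: dL*^2 = 0.34^2 = 0.1156
Step 2: da*^2 = 0.57^2 = 0.3249
Step 3: db*^2 = 2.06^2 = 4.2436
Step 4: Sum = 0.1156 + 0.3249 + 4.2436 = 4.6841
Step 5: Delta E = sqrt(4.6841) = 2.16

2.16 Delta E


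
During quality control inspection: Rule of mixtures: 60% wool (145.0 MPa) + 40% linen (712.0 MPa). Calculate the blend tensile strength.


Formula: Blend property = (fraction_A * property_A) + (fraction_B * property_B)
Step 1: Contribution A = 60/100 * 145.0 MPa = 87.0 MPa
Step 2: Contribution B = 40/100 * 712.0 MPa = 284.8 MPa
Step 3: Blend tensile strength = 87.0 + 284.8 = 371.8 MPa

371.8 MPa


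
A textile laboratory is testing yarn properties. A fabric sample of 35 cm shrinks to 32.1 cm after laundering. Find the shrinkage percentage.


Formula: Shrinkage% = ((L_before - L_after) / L_before) * 100
Step 1: Shrinkage = 35 - 32.1 = 2.9 cm
Step 2: Shrinkage% = (2.9 / 35) * 100
Step 3: Shrinkage% = 0.082857 * 100 = 8.2857% ≈ 8.3%

8.3%


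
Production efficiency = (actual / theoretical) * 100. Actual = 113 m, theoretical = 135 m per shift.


Formula: Efficiency% = (Actual output / Theoretical output) * 100
Efficiency% = (113 / 135) * 100
Efficiency% = 0.837037 * 100 = 83.7037% ≈ 83.7%

83.7%


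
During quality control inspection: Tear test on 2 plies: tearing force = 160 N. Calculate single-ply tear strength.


Formula: Per-ply strength = Total force / Number of plies
Per-ply = 160 N / 2
Per-ply = 80 N

80 N


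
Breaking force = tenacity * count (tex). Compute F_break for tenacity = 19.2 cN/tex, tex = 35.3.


Formula: Breaking force = Tenacity * Linear density
F = 19.2 cN/tex * 35.3 tex
F = 677.76 cN

677.76 cN


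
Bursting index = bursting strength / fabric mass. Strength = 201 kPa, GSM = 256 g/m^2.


Formula: Bursting Index = Bursting Strength / Fabric GSM
BI = 201 kPa / 256 g/m^2
BI = 0.785 kPa/(g/m^2)

0.785 kPa/(g/m^2)


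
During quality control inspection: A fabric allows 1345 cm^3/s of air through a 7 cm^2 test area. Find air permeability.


Formula: Air Permeability = Airflow / Test Area
AP = 1345 cm^3/s / 7 cm^2
AP = 192.1 cm^3/s/cm^2

192.1 cm^3/s/cm^2


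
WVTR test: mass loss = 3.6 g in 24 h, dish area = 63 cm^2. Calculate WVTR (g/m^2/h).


Formula: WVTR = mass_loss / (area * time)
Step 1: Convert area: 63 cm^2 = 0.0063 m^2
Step 2: WVTR = 3.6 g / (0.0063 m^2 * 24 h)
Step 3: WVTR = 3.6 / 0.1512 = 23.8 g/m^2/h

23.8 g/m^2/h


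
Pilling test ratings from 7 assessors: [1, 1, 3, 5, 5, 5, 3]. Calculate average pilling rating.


Formula: Mean = sum / count
Sum = 1 + 1 + 3 + 5 + 5 + 5 + 3 = 23
Mean = 23 / 7 = 3.3

3.3


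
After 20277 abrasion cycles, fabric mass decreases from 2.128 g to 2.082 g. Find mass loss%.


Formula: Mass loss% = ((m_before - m_after) / m_before) * 100
Step 1: Mass loss = 2.128 - 2.082 = 0.046 g
Step 2: Ratio = 0.046 / 2.128 = 0.0216165
Step 3: Mass loss% = 0.0216165 * 100 = 2.16165% ≈ 2.16%

2.16%


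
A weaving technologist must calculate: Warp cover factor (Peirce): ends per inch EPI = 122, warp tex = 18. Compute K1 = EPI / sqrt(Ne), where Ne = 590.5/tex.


Formula: K1 = EPI / sqrt(Ne), with Ne = 590.5 / tex_warp
Step 1: Ne = 590.5 / 18 = 32.806
Step 2: sqrt(Ne) = sqrt(32.806) = 5.7277
Step 3: K1 = 122 / 5.7277 = 21.3

21.3


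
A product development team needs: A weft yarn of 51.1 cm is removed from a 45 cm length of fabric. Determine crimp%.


Formula: Crimp% = ((L_yarn - L_fabric) / L_fabric) * 100
Step 1: Extension = 51.1 - 45 = 6.1 cm
Step 2: Crimp% = (6.1 / 45) * 100
Step 3: Crimp% = 0.135556 * 100 = 13.5556% ≈ 13.6%

13.6%


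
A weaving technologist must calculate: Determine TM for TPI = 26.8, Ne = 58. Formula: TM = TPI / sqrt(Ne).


Formula: TM = TPI / sqrt(Ne)
Step 1: sqrt(Ne) = sqrt(58) = 7.6158
Step 2: TM = 26.8 / 7.6158 = 3.52

3.52 TM


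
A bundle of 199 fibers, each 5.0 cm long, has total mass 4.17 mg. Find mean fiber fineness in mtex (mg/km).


Formula: fineness (mtex) = mass (mg) / total length (km) = (mass_mg / total_length_m) * 1000
Step 1: Convert fiber length: 5.0 cm = 0.05 m
Step 2: Total fiber length = 199 * 0.05 = 9.95 m
Step 3: Linear density = 4.17 mg / 9.95 m = 0.4191 mg/m
Step 4: fineness = 0.4191 * 1000 = 419.1 mtex

419.1 mtex


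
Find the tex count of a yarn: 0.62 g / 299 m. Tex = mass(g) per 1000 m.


Formula: Tex = (mass_g / length_m) * 1000
Substituting: Tex = (0.62 / 299) * 1000
Intermediate: 0.62 / 299 = 0.00207358 g/m
Tex = 0.00207358 * 1000 = 2.07 tex

2.07 tex


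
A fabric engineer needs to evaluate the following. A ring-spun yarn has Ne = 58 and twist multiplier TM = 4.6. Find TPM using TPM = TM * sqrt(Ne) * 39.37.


Formula: TPM = TM * sqrt(Ne) * 39.37
Step 1: sqrt(Ne) = sqrt(58) = 7.6158
Step 2: TM * sqrt(Ne) = 4.6 * 7.6158 = 35.0327
Step 3: TPM = 35.0327 * 39.37 = 1379 twists/m

1379 twists/m


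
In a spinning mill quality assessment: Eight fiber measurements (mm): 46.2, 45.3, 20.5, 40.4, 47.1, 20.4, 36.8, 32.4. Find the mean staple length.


Formula: Mean = sum of lengths / count
Sum = 46.2 + 45.3 + 20.5 + 40.4 + 47.1 + 20.4 + 36.8 + 32.4
Sum = 289.1 mm
Mean = 289.1 / 8 = 36.14 mm

36.14 mm


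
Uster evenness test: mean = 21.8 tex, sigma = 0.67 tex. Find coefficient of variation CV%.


Formula: CV% = (standard deviation / mean) * 100
Step 1: Ratio = 0.67 / 21.8 = 0.030734
Step 2: CV% = 0.030734 * 100 = 3.0734% ≈ 3.1%

3.1%


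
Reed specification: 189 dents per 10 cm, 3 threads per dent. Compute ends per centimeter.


Formula: EPC = (dents per 10 cm * ends per dent) / 10
Step 1: Total ends per 10 cm = 189 * 3 = 567
Step 2: EPC = 567 / 10 = 56.7 ends/cm

56.7 ends/cm


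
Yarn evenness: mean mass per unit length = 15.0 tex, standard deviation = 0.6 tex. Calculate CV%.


Formula: CV% = (standard deviation / mean) * 100
Step 1: Ratio = 0.6 / 15.0 = 0.04
Step 2: CV% = 0.04 * 100 = 4.0%

4.0%


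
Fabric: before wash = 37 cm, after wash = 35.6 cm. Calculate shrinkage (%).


Formula: Shrinkage% = ((L_before - L_after) / L_before) * 100
Step 1: Shrinkage = 37 - 35.6 = 1.4 cm
Step 2: Shrinkage% = (1.4 / 37) * 100
Step 3: Shrinkage% = 0.037838 * 100 = 3.7838% ≈ 3.8%

3.8%


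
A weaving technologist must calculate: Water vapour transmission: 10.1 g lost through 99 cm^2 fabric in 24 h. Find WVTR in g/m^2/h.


Formula: WVTR = mass_loss / (area * time)
Step 1: Convert area: 99 cm^2 = 0.0099 m^2
Step 2: WVTR = 10.1 g / (0.0099 m^2 * 24 h)
Step 3: WVTR = 10.1 / 0.2376 = 42.5 g/m^2/h

42.5 g/m^2/h


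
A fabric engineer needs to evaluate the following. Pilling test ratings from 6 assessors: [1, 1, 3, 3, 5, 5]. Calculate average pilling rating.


Formula: Mean = sum / count
Sum = 1 + 1 + 3 + 3 + 5 + 5 = 18
Mean = 18 / 6 = 3.0

3.0


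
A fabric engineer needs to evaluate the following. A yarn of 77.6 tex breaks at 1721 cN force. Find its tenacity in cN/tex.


Formula: Tenacity = Breaking force / Linear density
Tenacity = 1721 cN / 77.6 tex
Tenacity = 22.18 cN/tex

22.18 cN/tex


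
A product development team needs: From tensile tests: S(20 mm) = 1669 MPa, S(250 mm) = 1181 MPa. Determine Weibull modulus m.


Formula: m = ln(L1/L2) / ln(S2/S1)
Step 1: ln(L1/L2) = ln(20/250) = -2.52573
Step 2: S2/S1 = 1181/1669 = 0.70761
Step 3: ln(S2/S1) = ln(0.70761) = -0.34586
Step 4: m = -2.52573 / -0.34586 = 7.30

7.30 (Weibull m)


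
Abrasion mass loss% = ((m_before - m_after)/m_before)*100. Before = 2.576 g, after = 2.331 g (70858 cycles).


Formula: Mass loss% = ((m_before - m_after) / m_before) * 100
Step 1: Mass loss = 2.576 - 2.331 = 0.245 g
Step 2: Ratio = 0.245 / 2.576 = 0.0951087
Step 3: Mass loss% = 0.0951087 * 100 = 9.51087% ≈ 9.51%

9.51%


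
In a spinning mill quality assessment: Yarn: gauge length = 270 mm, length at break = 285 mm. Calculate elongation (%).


Formula: Elongation (%) = ((L_break - L0) / L0) * 100
Step 1: Extension = 285 - 270 = 15 mm
Step 2: Elongation = (15 / 270) * 100
Step 3: Elongation = 0.055556 * 100 = 5.5556% ≈ 5.6%

5.6%


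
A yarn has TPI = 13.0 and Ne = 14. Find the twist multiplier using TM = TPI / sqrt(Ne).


Formula: TM = TPI / sqrt(Ne)
Step 1: sqrt(Ne) = sqrt(14) = 3.7417
Step 2: TM = 13.0 / 3.7417 = 3.47

3.47 TM


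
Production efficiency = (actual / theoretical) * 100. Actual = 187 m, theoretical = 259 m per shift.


Formula: Efficiency% = (Actual output / Theoretical output) * 100
Efficiency% = (187 / 259) * 100
Efficiency% = 0.722008 * 100 = 72.2008% ≈ 72.2%

72.2%


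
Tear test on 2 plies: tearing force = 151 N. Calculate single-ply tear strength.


Formula: Per-ply strength = Total force / Number of plies
Per-ply = 151 N / 2
Per-ply = 75.5 N

75.5 N


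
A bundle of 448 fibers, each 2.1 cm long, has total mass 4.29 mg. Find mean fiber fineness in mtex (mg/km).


Formula: fineness (mtex) = mass (mg) / total length (km) = (mass_mg / total_length_m) * 1000
Step 1: Convert fiber length: 2.1 cm = 0.021 m
Step 2: Total fiber length = 448 * 0.021 = 9.408 m
Step 3: Linear density = 4.29 mg / 9.408 m = 0.4560 mg/m
Step 4: fineness = 0.4560 * 1000 = 456.0 mtex

456.0 mtex


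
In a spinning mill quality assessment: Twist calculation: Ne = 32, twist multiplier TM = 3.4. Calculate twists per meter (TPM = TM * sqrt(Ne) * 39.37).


Formula: TPM = TM * sqrt(Ne) * 39.37
Step 1: sqrt(Ne) = sqrt(32) = 5.6569
Step 2: TM * sqrt(Ne) = 3.4 * 5.6569 = 19.2335
Step 3: TPM = 19.2335 * 39.37 = 757 twists/m

757 twists/m


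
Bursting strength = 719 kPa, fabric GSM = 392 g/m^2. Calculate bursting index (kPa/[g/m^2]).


Formula: Bursting Index = Bursting Strength / Fabric GSM
BI = 719 kPa / 392 g/m^2
BI = 1.834 kPa/(g/m^2)

1.834 kPa/(g/m^2)


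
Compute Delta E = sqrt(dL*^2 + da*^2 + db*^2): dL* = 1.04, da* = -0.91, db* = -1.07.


Formula: Delta E = sqrt(dL*^2 + da*^2 + db*^2)
Step 1: dL*^2 = 1.04^2 = 1.0816
Step 2: da*^2 = (-0.91)^2 = 0.8281
Step 3: db*^2 = (-1.07)^2 = 1.1449
Step 4: Sum = 1.0816 + 0.8281 + 1.1449 = 3.0546
Step 5: Delta E = sqrt(3.0546) = 1.75

1.75 Delta E


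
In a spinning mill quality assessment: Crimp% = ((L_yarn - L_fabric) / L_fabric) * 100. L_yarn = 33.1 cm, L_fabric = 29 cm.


Formula: Crimp% = ((L_yarn - L_fabric) / L_fabric) * 100
Step 1: Extension = 33.1 - 29 = 4.1 cm
Step 2: Crimp% = (4.1 / 29) * 100
Step 3: Crimp% = 0.141379 * 100 = 14.1379% ≈ 14.1%

14.1%


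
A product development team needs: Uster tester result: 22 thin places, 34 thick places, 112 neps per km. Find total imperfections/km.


Formula: Total = thin places + thick places + neps
Total = 22 + 34 + 112
Total = 168 imperfections/km

168 imperfections/km


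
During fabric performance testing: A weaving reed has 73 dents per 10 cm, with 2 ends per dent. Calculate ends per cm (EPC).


Formula: EPC = (dents per 10 cm * ends per dent) / 10
Step 1: Total ends per 10 cm = 73 * 2 = 146
Step 2: EPC = 146 / 10 = 14.6 ends/cm

14.6 ends/cm


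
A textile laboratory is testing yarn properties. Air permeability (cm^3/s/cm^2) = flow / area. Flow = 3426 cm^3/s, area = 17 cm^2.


Formula: Air Permeability = Airflow / Test Area
AP = 3426 cm^3/s / 17 cm^2
AP = 201.5 cm^3/s/cm^2

201.5 cm^3/s/cm^2


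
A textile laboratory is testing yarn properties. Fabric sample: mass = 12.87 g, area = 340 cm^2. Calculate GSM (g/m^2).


Formula: GSM = mass_g / area_m2
Step 1: Convert area: 340 cm^2 = 340 / 10000 = 0.034 m^2
Step 2: GSM = 12.87 g / 0.034 m^2 = 378.5 g/m^2

378.5 g/m^2


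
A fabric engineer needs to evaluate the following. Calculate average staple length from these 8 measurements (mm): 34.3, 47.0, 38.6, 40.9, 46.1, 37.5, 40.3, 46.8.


Formula: Mean = sum of lengths / count
Sum = 34.3 + 47.0 + 38.6 + 40.9 + 46.1 + 37.5 + 40.3 + 46.8
Sum = 331.5 mm
Mean = 331.5 / 8 = 41.44 mm

41.44 mm


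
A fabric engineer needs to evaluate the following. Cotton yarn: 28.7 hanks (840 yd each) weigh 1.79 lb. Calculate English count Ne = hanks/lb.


Formula: Ne = hanks / mass_lb
Substituting: Ne = 28.7 / 1.79
Ne = 16.0

16.0 Ne


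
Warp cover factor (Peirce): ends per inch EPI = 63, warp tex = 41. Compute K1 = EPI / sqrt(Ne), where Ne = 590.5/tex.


Formula: K1 = EPI / sqrt(Ne), with Ne = 590.5 / tex_warp
Step 1: Ne = 590.5 / 41 = 14.402
Step 2: sqrt(Ne) = sqrt(14.402) = 3.795
Step 3: K1 = 63 / 3.795 = 16.6

16.6


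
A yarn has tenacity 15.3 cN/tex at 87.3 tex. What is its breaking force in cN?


Formula: Breaking force = Tenacity * Linear density
F = 15.3 cN/tex * 87.3 tex
F = 1335.69 cN

1335.69 cN


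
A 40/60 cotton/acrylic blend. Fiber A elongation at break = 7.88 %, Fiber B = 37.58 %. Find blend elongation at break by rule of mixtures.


Formula: Blend property = (fraction_A * property_A) + (fraction_B * property_B)
Step 1: Contribution A = 40/100 * 7.88 % = 3.152 %
Step 2: Contribution B = 60/100 * 37.58 % = 22.548 %
Step 3: Blend elongation at break = 3.152 + 22.548 = 25.7 %

25.7 %


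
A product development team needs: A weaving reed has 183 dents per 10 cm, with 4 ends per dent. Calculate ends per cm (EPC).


Formula: EPC = (dents per 10 cm * ends per dent) / 10
Step 1: Total ends per 10 cm = 183 * 4 = 732
Step 2: EPC = 732 / 10 = 73.2 ends/cm

73.2 ends/cm


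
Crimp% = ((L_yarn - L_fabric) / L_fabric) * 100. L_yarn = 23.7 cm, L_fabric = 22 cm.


Formula: Crimp% = ((L_yarn - L_fabric) / L_fabric) * 100
Step 1: Extension = 23.7 - 22 = 1.7 cm
Step 2: Crimp% = (1.7 / 22) * 100
Step 3: Crimp% = 0.077273 * 100 = 7.7273% ≈ 7.7%

7.7%


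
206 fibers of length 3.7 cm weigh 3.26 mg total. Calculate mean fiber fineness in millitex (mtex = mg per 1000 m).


Formula: fineness (mtex) = mass (mg) / total length (km) = (mass_mg / total_length_m) * 1000
Step 1: Convert fiber length: 3.7 cm = 0.037 m
Step 2: Total fiber length = 206 * 0.037 = 7.622 m
Step 3: Linear density = 3.26 mg / 7.622 m = 0.4277 mg/m
Step 4: fineness = 0.4277 * 1000 = 427.7 mtex

427.7 mtex


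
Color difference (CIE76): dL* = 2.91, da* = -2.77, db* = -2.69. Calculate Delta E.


Formula: Delta E = sqrt(dL*^2 + da*^2 + db*^2)
Step 1: dL*^2 = 2.91^2 = 8.4681
Step 2: da*^2 = (-2.77)^2 = 7.6729
Step 3: db*^2 = (-2.69)^2 = 7.2361
Step 4: Sum = 8.4681 + 7.6729 + 7.2361 = 23.3771
Step 5: Delta E = sqrt(23.3771) = 4.83

4.83 Delta E


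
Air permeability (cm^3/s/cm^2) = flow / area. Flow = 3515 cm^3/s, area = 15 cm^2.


Formula: Air Permeability = Airflow / Test Area
AP = 3515 cm^3/s / 15 cm^2
AP = 234.3 cm^3/s/cm^2

234.3 cm^3/s/cm^2


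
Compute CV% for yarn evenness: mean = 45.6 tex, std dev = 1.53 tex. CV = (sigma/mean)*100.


Formula: CV% = (standard deviation / mean) * 100
Step 1: Ratio = 1.53 / 45.6 = 0.033553
Step 2: CV% = 0.033553 * 100 = 3.3553% ≈ 3.4%

3.4%


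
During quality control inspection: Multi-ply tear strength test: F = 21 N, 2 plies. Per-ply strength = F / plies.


Formula: Per-ply strength = Total force / Number of plies
Per-ply = 21 N / 2
Per-ply = 10.5 N

10.5 N


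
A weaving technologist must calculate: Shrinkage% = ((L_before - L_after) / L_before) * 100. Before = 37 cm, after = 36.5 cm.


Formula: Shrinkage% = ((L_before - L_after) / L_before) * 100
Step 1: Shrinkage = 37 - 36.5 = 0.5 cm
Step 2: Shrinkage% = (0.5 / 37) * 100
Step 3: Shrinkage% = 0.013514 * 100 = 1.3514% ≈ 1.4%

1.4%


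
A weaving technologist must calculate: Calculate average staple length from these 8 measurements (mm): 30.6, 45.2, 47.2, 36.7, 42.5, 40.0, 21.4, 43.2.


Formula: Mean = sum of lengths / count
Sum = 30.6 + 45.2 + 47.2 + 36.7 + 42.5 + 40.0 + 21.4 + 43.2
Sum = 306.8 mm
Mean = 306.8 / 8 = 38.35 mm

38.35 mm


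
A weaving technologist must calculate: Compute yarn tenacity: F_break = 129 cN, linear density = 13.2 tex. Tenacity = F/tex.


Formula: Tenacity = Breaking force / Linear density
Tenacity = 129 cN / 13.2 tex
Tenacity = 9.77 cN/tex

9.77 cN/tex


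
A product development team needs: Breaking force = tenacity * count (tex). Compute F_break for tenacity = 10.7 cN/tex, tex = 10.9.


Formula: Breaking force = Tenacity * Linear density
F = 10.7 cN/tex * 10.9 tex
F = 116.63 cN

116.63 cN


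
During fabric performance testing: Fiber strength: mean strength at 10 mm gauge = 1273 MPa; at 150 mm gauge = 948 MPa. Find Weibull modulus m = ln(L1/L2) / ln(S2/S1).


Formula: m = ln(L1/L2) / ln(S2/S1)
Step 1: ln(L1/L2) = ln(10/150) = -2.70805
Step 2: S2/S1 = 948/1273 = 0.7447
Step 3: ln(S2/S1) = ln(0.7447) = -0.29477
Step 4: m = -2.70805 / -0.29477 = 9.19

9.19 (Weibull m)


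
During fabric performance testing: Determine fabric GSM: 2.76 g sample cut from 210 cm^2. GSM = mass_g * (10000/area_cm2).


Formula: GSM = mass_g / area_m2
Step 1: Convert area: 210 cm^2 = 210 / 10000 = 0.021 m^2
Step 2: GSM = 2.76 g / 0.021 m^2 = 131.4 g/m^2

131.4 g/m^2


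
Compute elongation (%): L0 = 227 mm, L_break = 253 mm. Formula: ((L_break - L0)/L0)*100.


Formula: Elongation (%) = ((L_break - L0) / L0) * 100
Step 1: Extension = 253 - 227 = 26 mm
Step 2: Elongation = (26 / 227) * 100
Step 3: Elongation = 0.114537 * 100 = 11.4537% ≈ 11.5%

11.5%


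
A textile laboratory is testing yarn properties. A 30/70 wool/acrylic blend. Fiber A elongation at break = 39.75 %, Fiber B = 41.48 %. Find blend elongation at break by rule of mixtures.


Formula: Blend property = (fraction_A * property_A) + (fraction_B * property_B)
Step 1: Contribution A = 30/100 * 39.75 % = 11.925 %
Step 2: Contribution B = 70/100 * 41.48 % = 29.036 %
Step 3: Blend elongation at break = 11.925 + 29.036 = 40.961 %

40.961 %


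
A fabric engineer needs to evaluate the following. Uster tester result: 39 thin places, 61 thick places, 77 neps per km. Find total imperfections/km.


Formula: Total = thin places + thick places + neps
Total = 39 + 61 + 77
Total = 177 imperfections/km

177 imperfections/km


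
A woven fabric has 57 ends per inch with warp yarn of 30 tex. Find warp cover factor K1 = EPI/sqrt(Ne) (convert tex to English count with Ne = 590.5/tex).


Formula: K1 = EPI / sqrt(Ne), with Ne = 590.5 / tex_warp
Step 1: Ne = 590.5 / 30 = 19.683
Step 2: sqrt(Ne) = sqrt(19.683) = 4.4366
Step 3: K1 = 57 / 4.4366 = 12.8

12.8


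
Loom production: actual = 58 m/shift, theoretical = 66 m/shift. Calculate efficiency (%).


Formula: Efficiency% = (Actual output / Theoretical output) * 100
Efficiency% = (58 / 66) * 100
Efficiency% = 0.878788 * 100 = 87.8788% ≈ 87.9%

87.9%


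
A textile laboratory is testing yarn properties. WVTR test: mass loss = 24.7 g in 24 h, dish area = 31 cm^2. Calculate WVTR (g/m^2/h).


Formula: WVTR = mass_loss / (area * time)
Step 1: Convert area: 31 cm^2 = 0.0031 m^2
Step 2: WVTR = 24.7 g / (0.0031 m^2 * 24 h)
Step 3: WVTR = 24.7 / 0.0744 = 332.0 g/m^2/h

332.0 g/m^2/h


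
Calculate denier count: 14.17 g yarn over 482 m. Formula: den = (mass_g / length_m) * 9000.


Formula: den = (mass_g / length_m) * 9000
Substituting: den = (14.17 / 482) * 9000
Intermediate: 14.17 / 482 = 0.02939834 g/m
den = 0.02939834 * 9000 = 264.6 denier

264.6 denier


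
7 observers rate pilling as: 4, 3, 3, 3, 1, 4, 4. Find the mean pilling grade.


Formula: Mean = sum / count
Sum = 4 + 3 + 3 + 3 + 1 + 4 + 4 = 22
Mean = 22 / 7 = 3.1

3.1


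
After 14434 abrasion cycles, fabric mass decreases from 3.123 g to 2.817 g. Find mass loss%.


Formula: Mass loss% = ((m_before - m_after) / m_before) * 100
Step 1: Mass loss = 3.123 - 2.817 = 0.306 g
Step 2: Ratio = 0.306 / 3.123 = 0.0979827
Step 3: Mass loss% = 0.0979827 * 100 = 9.79827% ≈ 9.80%

9.80%


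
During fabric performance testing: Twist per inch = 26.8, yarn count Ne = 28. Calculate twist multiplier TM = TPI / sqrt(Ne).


Formula: TM = TPI / sqrt(Ne)
Step 1: sqrt(Ne) = sqrt(28) = 5.2915
Step 2: TM = 26.8 / 5.2915 = 5.06

5.06 TM


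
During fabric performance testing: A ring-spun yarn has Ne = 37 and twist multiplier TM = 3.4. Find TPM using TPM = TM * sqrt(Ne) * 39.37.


Formula: TPM = TM * sqrt(Ne) * 39.37
Step 1: sqrt(Ne) = sqrt(37) = 6.0828
Step 2: TM * sqrt(Ne) = 3.4 * 6.0828 = 20.6815
Step 3: TPM = 20.6815 * 39.37 = 814 twists/m

814 twists/m


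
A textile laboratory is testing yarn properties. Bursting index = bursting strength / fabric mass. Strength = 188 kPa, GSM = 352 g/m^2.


Formula: Bursting Index = Bursting Strength / Fabric GSM
BI = 188 kPa / 352 g/m^2
BI = 0.534 kPa/(g/m^2)

0.534 kPa/(g/m^2)


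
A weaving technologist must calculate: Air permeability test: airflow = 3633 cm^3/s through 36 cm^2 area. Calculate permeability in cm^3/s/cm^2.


Formula: Air Permeability = Airflow / Test Area
AP = 3633 cm^3/s / 36 cm^2
AP = 100.9 cm^3/s/cm^2

100.9 cm^3/s/cm^2


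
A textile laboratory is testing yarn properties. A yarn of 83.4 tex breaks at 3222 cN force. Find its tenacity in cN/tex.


Formula: Tenacity = Breaking force / Linear density
Tenacity = 3222 cN / 83.4 tex
Tenacity = 38.63 cN/tex

38.63 cN/tex


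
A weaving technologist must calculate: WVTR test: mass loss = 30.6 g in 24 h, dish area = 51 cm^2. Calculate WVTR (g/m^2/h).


Formula: WVTR = mass_loss / (area * time)
Step 1: Convert area: 51 cm^2 = 0.0051 m^2
Step 2: WVTR = 30.6 g / (0.0051 m^2 * 24 h)
Step 3: WVTR = 30.6 / 0.1224 = 250.0 g/m^2/h

250.0 g/m^2/h


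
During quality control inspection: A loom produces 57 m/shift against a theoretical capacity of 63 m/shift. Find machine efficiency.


Formula: Efficiency% = (Actual output / Theoretical output) * 100
Efficiency% = (57 / 63) * 100
Efficiency% = 0.904762 * 100 = 90.4762% ≈ 90.5%

90.5%


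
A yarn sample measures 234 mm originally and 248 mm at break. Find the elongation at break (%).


Formula: Elongation (%) = ((L_break - L0) / L0) * 100
Step 1: Extension = 248 - 234 = 14 mm
Step 2: Elongation = (14 / 234) * 100
Step 3: Elongation = 0.059829 * 100 = 5.9829% ≈ 6.0%

6.0%


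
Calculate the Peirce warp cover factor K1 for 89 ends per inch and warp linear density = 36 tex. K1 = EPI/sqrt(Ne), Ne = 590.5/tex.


Formula: K1 = EPI / sqrt(Ne), with Ne = 590.5 / tex_warp
Step 1: Ne = 590.5 / 36 = 16.403
Step 2: sqrt(Ne) = sqrt(16.403) = 4.0501
Step 3: K1 = 89 / 4.0501 = 22.0

22.0


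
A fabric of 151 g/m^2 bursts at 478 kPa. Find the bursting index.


Formula: Bursting Index = Bursting Strength / Fabric GSM
BI = 478 kPa / 151 g/m^2
BI = 3.166 kPa/(g/m^2)

3.166 kPa/(g/m^2)


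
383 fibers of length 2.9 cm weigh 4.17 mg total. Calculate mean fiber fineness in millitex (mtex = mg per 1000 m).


Formula: fineness (mtex) = mass (mg) / total length (km) = (mass_mg / total_length_m) * 1000
Step 1: Convert fiber length: 2.9 cm = 0.029 m
Step 2: Total fiber length = 383 * 0.029 = 11.107 m
Step 3: Linear density = 4.17 mg / 11.107 m = 0.3754 mg/m
Step 4: fineness = 0.3754 * 1000 = 375.4 mtex

375.4 mtex


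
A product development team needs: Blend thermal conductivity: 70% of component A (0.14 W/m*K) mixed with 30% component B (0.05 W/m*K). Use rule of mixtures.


Formula: Blend property = (fraction_A * property_A) + (fraction_B * property_B)
Step 1: Contribution A = 70/100 * 0.14 W/m*K = 0.098 W/m*K
Step 2: Contribution B = 30/100 * 0.05 W/m*K = 0.015 W/m*K
Step 3: Blend thermal conductivity = 0.098 + 0.015 = 0.113 W/m*K

0.113 W/m*K


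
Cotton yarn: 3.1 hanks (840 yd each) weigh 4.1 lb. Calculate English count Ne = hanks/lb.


Formula: Ne = hanks / mass_lb
Substituting: Ne = 3.1 / 4.1
Ne = 0.8

0.8 Ne


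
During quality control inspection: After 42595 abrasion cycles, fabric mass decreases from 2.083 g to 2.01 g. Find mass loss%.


Formula: Mass loss% = ((m_before - m_after) / m_before) * 100
Step 1: Mass loss = 2.083 - 2.01 = 0.073 g
Step 2: Ratio = 0.073 / 2.083 = 0.0350456
Step 3: Mass loss% = 0.0350456 * 100 = 3.50456% ≈ 3.50%

3.50%


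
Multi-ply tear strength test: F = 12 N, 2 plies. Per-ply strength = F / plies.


Formula: Per-ply strength = Total force / Number of plies
Per-ply = 12 N / 2
Per-ply = 6 N

6 N


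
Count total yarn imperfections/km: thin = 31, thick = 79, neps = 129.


Formula: Total = thin places + thick places + neps
Total = 31 + 79 + 129
Total = 239 imperfections/km

239 imperfections/km


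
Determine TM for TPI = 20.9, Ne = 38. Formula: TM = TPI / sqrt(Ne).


Formula: TM = TPI / sqrt(Ne)
Step 1: sqrt(Ne) = sqrt(38) = 6.1644
Step 2: TM = 20.9 / 6.1644 = 3.39

3.39 TM


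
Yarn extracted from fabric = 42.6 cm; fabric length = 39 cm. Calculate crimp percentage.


Formula: Crimp% = ((L_yarn - L_fabric) / L_fabric) * 100
Step 1: Extension = 42.6 - 39 = 3.6 cm
Step 2: Crimp% = (3.6 / 39) * 100
Step 3: Crimp% = 0.092308 * 100 = 9.2308% ≈ 9.2%

9.2%


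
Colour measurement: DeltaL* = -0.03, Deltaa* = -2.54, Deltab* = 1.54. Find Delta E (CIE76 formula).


Formula: Delta E = sqrt(dL*^2 + da*^2 + db*^2)
Step 1: dL*^2 = (-0.03)^2 = 0.0009
Step 2: da*^2 = (-2.54)^2 = 6.4516
Step 3: db*^2 = 1.54^2 = 2.3716
Step 4: Sum = 0.0009 + 6.4516 + 2.3716 = 8.8241
Step 5: Delta E = sqrt(8.8241) = 2.97

2.97 Delta E


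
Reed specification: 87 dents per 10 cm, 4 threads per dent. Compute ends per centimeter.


Formula: EPC = (dents per 10 cm * ends per dent) / 10
Step 1: Total ends per 10 cm = 87 * 4 = 348
Step 2: EPC = 348 / 10 = 34.8 ends/cm

34.8 ends/cm


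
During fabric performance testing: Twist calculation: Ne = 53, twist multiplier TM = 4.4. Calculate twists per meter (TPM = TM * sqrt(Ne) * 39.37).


Formula: TPM = TM * sqrt(Ne) * 39.37
Step 1: sqrt(Ne) = sqrt(53) = 7.2801
Step 2: TM * sqrt(Ne) = 4.4 * 7.2801 = 32.0324
Step 3: TPM = 32.0324 * 39.37 = 1261 twists/m

1261 twists/m


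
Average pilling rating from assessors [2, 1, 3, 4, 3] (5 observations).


Formula: Mean = sum / count
Sum = 2 + 1 + 3 + 4 + 3 = 13
Mean = 13 / 5 = 2.6

2.6


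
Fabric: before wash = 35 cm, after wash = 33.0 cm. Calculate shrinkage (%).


Formula: Shrinkage% = ((L_before - L_after) / L_before) * 100
Step 1: Shrinkage = 35 - 33.0 = 2.0 cm
Step 2: Shrinkage% = (2.0 / 35) * 100
Step 3: Shrinkage% = 0.057143 * 100 = 5.7143% ≈ 5.7%

5.7%


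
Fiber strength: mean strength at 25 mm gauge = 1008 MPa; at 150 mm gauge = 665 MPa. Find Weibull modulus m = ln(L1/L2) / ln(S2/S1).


Formula: m = ln(L1/L2) / ln(S2/S1)
Step 1: ln(L1/L2) = ln(25/150) = -1.79176
Step 2: S2/S1 = 665/1008 = 0.65972
Step 3: ln(S2/S1) = ln(0.65972) = -0.41594
Step 4: m = -1.79176 / -0.41594 = 4.31

4.31 (Weibull m)


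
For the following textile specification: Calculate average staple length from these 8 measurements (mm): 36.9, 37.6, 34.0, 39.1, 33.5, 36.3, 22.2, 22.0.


Formula: Mean = sum of lengths / count
Sum = 36.9 + 37.6 + 34.0 + 39.1 + 33.5 + 36.3 + 22.2 + 22.0
Sum = 261.6 mm
Mean = 261.6 / 8 = 32.70 mm

32.70 mm


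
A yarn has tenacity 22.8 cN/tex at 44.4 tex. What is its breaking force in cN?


Formula: Breaking force = Tenacity * Linear density
F = 22.8 cN/tex * 44.4 tex
F = 1012.32 cN

1012.32 cN


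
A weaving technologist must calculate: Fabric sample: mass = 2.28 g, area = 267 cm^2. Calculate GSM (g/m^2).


Formula: GSM = mass_g / area_m2
Step 1: Convert area: 267 cm^2 = 267 / 10000 = 0.0267 m^2
Step 2: GSM = 2.28 g / 0.0267 m^2 = 85.4 g/m^2

85.4 g/m^2


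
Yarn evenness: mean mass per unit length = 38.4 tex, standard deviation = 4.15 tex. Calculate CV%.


Formula: CV% = (standard deviation / mean) * 100
Step 1: Ratio = 4.15 / 38.4 = 0.108073
Step 2: CV% = 0.108073 * 100 = 10.8073% ≈ 10.8%

10.8%


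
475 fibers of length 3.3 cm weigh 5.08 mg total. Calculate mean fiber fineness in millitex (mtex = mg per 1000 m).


Formula: fineness (mtex) = mass (mg) / total length (km) = (mass_mg / total_length_m) * 1000
Step 1: Convert fiber length: 3.3 cm = 0.033 m
Step 2: Total fiber length = 475 * 0.033 = 15.675 m
Step 3: Linear density = 5.08 mg / 15.675 m = 0.3241 mg/m
Step 4: fineness = 0.3241 * 1000 = 324.1 mtex

324.1 mtex


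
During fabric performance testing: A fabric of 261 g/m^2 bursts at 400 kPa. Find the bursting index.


Formula: Bursting Index = Bursting Strength / Fabric GSM
BI = 400 kPa / 261 g/m^2
BI = 1.533 kPa/(g/m^2)

1.533 kPa/(g/m^2)


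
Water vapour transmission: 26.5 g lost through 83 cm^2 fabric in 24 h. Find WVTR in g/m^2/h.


Formula: WVTR = mass_loss / (area * time)
Step 1: Convert area: 83 cm^2 = 0.0083 m^2
Step 2: WVTR = 26.5 g / (0.0083 m^2 * 24 h)
Step 3: WVTR = 26.5 / 0.1992 = 133.0 g/m^2/h

133.0 g/m^2/h


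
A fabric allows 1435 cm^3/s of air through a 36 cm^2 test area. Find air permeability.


Formula: Air Permeability = Airflow / Test Area
AP = 1435 cm^3/s / 36 cm^2
AP = 39.9 cm^3/s/cm^2

39.9 cm^3/s/cm^2


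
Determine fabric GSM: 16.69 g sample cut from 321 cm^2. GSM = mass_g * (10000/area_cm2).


Formula: GSM = mass_g / area_m2
Step 1: Convert area: 321 cm^2 = 321 / 10000 = 0.0321 m^2
Step 2: GSM = 16.69 g / 0.0321 m^2 = 519.9 g/m^2

519.9 g/m^2


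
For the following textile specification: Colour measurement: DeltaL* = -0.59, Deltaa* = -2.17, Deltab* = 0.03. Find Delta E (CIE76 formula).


Formula: Delta E = sqrt(dL*^2 + da*^2 + db*^2)
Step 1: dL*^2 = (-0.59)^2 = 0.3481
Step 2: da*^2 = (-2.17)^2 = 4.7089
Step 3: db*^2 = 0.03^2 = 0.0009
Step 4: Sum = 0.3481 + 4.7089 + 0.0009 = 5.0579
Step 5: Delta E = sqrt(5.0579) = 2.25

2.25 Delta E


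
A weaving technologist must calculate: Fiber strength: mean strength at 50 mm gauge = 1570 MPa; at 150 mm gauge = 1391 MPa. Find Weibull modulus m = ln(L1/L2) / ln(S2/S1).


Formula: m = ln(L1/L2) / ln(S2/S1)
Step 1: ln(L1/L2) = ln(50/150) = -1.09861
Step 2: S2/S1 = 1391/1570 = 0.88599
Step 3: ln(S2/S1) = ln(0.88599) = -0.12105
Step 4: m = -1.09861 / -0.12105 = 9.08

9.08 (Weibull m)


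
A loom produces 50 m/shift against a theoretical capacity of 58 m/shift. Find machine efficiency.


Formula: Efficiency% = (Actual output / Theoretical output) * 100
Efficiency% = (50 / 58) * 100
Efficiency% = 0.862069 * 100 = 86.2069% ≈ 86.2%

86.2%


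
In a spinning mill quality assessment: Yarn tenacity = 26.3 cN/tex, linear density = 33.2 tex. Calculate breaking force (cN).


Formula: Breaking force = Tenacity * Linear density
F = 26.3 cN/tex * 33.2 tex
F = 873.16 cN

873.16 cN


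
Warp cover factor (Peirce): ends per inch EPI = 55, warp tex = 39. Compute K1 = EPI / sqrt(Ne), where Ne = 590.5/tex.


Formula: K1 = EPI / sqrt(Ne), with Ne = 590.5 / tex_warp
Step 1: Ne = 590.5 / 39 = 15.141
Step 2: sqrt(Ne) = sqrt(15.141) = 3.8911
Step 3: K1 = 55 / 3.8911 = 14.1

14.1


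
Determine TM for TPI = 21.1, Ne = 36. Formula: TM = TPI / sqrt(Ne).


Formula: TM = TPI / sqrt(Ne)
Step 1: sqrt(Ne) = sqrt(36) = 6
Step 2: TM = 21.1 / 6 = 3.52

3.52 TM
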